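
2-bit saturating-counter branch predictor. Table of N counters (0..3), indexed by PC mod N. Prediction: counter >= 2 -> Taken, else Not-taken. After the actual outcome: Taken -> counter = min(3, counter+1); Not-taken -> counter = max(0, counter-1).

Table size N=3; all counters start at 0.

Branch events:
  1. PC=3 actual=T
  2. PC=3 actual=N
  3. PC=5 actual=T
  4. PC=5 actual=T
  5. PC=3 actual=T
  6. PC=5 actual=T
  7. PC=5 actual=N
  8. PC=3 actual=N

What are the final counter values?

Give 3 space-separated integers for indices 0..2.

Answer: 0 0 2

Derivation:
Ev 1: PC=3 idx=0 pred=N actual=T -> ctr[0]=1
Ev 2: PC=3 idx=0 pred=N actual=N -> ctr[0]=0
Ev 3: PC=5 idx=2 pred=N actual=T -> ctr[2]=1
Ev 4: PC=5 idx=2 pred=N actual=T -> ctr[2]=2
Ev 5: PC=3 idx=0 pred=N actual=T -> ctr[0]=1
Ev 6: PC=5 idx=2 pred=T actual=T -> ctr[2]=3
Ev 7: PC=5 idx=2 pred=T actual=N -> ctr[2]=2
Ev 8: PC=3 idx=0 pred=N actual=N -> ctr[0]=0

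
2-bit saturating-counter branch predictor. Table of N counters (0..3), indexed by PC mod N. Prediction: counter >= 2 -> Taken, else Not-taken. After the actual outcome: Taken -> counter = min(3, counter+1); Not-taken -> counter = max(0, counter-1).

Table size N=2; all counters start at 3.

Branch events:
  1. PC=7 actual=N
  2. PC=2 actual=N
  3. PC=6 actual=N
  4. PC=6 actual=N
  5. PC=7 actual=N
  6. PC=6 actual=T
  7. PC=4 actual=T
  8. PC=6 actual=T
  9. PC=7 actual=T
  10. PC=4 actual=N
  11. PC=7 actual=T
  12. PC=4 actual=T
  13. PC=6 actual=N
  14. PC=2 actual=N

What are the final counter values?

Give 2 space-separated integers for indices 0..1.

Ev 1: PC=7 idx=1 pred=T actual=N -> ctr[1]=2
Ev 2: PC=2 idx=0 pred=T actual=N -> ctr[0]=2
Ev 3: PC=6 idx=0 pred=T actual=N -> ctr[0]=1
Ev 4: PC=6 idx=0 pred=N actual=N -> ctr[0]=0
Ev 5: PC=7 idx=1 pred=T actual=N -> ctr[1]=1
Ev 6: PC=6 idx=0 pred=N actual=T -> ctr[0]=1
Ev 7: PC=4 idx=0 pred=N actual=T -> ctr[0]=2
Ev 8: PC=6 idx=0 pred=T actual=T -> ctr[0]=3
Ev 9: PC=7 idx=1 pred=N actual=T -> ctr[1]=2
Ev 10: PC=4 idx=0 pred=T actual=N -> ctr[0]=2
Ev 11: PC=7 idx=1 pred=T actual=T -> ctr[1]=3
Ev 12: PC=4 idx=0 pred=T actual=T -> ctr[0]=3
Ev 13: PC=6 idx=0 pred=T actual=N -> ctr[0]=2
Ev 14: PC=2 idx=0 pred=T actual=N -> ctr[0]=1

Answer: 1 3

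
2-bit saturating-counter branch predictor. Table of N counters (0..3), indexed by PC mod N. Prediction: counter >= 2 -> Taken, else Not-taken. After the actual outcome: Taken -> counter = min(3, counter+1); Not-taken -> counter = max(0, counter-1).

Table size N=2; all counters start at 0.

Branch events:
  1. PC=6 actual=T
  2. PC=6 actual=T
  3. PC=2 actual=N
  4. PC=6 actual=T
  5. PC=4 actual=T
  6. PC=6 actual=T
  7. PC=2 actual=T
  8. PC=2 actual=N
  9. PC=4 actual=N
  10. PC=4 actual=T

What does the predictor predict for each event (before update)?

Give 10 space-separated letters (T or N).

Answer: N N T N T T T T T N

Derivation:
Ev 1: PC=6 idx=0 pred=N actual=T -> ctr[0]=1
Ev 2: PC=6 idx=0 pred=N actual=T -> ctr[0]=2
Ev 3: PC=2 idx=0 pred=T actual=N -> ctr[0]=1
Ev 4: PC=6 idx=0 pred=N actual=T -> ctr[0]=2
Ev 5: PC=4 idx=0 pred=T actual=T -> ctr[0]=3
Ev 6: PC=6 idx=0 pred=T actual=T -> ctr[0]=3
Ev 7: PC=2 idx=0 pred=T actual=T -> ctr[0]=3
Ev 8: PC=2 idx=0 pred=T actual=N -> ctr[0]=2
Ev 9: PC=4 idx=0 pred=T actual=N -> ctr[0]=1
Ev 10: PC=4 idx=0 pred=N actual=T -> ctr[0]=2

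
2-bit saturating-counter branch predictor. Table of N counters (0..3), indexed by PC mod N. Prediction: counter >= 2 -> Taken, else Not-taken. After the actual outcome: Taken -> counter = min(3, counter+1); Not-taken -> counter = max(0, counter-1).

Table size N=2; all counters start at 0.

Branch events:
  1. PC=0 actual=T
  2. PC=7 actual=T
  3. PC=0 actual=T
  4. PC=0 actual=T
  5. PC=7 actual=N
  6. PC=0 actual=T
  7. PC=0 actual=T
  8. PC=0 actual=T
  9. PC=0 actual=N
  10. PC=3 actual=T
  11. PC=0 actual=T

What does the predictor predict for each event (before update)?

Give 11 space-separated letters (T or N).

Answer: N N N T N T T T T N T

Derivation:
Ev 1: PC=0 idx=0 pred=N actual=T -> ctr[0]=1
Ev 2: PC=7 idx=1 pred=N actual=T -> ctr[1]=1
Ev 3: PC=0 idx=0 pred=N actual=T -> ctr[0]=2
Ev 4: PC=0 idx=0 pred=T actual=T -> ctr[0]=3
Ev 5: PC=7 idx=1 pred=N actual=N -> ctr[1]=0
Ev 6: PC=0 idx=0 pred=T actual=T -> ctr[0]=3
Ev 7: PC=0 idx=0 pred=T actual=T -> ctr[0]=3
Ev 8: PC=0 idx=0 pred=T actual=T -> ctr[0]=3
Ev 9: PC=0 idx=0 pred=T actual=N -> ctr[0]=2
Ev 10: PC=3 idx=1 pred=N actual=T -> ctr[1]=1
Ev 11: PC=0 idx=0 pred=T actual=T -> ctr[0]=3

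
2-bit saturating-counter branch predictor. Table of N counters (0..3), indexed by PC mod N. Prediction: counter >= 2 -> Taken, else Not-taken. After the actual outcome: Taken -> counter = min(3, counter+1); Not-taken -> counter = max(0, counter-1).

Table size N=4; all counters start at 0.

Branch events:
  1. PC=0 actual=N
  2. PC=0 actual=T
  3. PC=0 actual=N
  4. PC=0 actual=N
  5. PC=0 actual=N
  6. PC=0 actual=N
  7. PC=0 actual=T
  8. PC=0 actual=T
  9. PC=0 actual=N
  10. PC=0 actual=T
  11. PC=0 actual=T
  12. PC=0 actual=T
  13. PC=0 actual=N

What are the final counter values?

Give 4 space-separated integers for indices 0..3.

Ev 1: PC=0 idx=0 pred=N actual=N -> ctr[0]=0
Ev 2: PC=0 idx=0 pred=N actual=T -> ctr[0]=1
Ev 3: PC=0 idx=0 pred=N actual=N -> ctr[0]=0
Ev 4: PC=0 idx=0 pred=N actual=N -> ctr[0]=0
Ev 5: PC=0 idx=0 pred=N actual=N -> ctr[0]=0
Ev 6: PC=0 idx=0 pred=N actual=N -> ctr[0]=0
Ev 7: PC=0 idx=0 pred=N actual=T -> ctr[0]=1
Ev 8: PC=0 idx=0 pred=N actual=T -> ctr[0]=2
Ev 9: PC=0 idx=0 pred=T actual=N -> ctr[0]=1
Ev 10: PC=0 idx=0 pred=N actual=T -> ctr[0]=2
Ev 11: PC=0 idx=0 pred=T actual=T -> ctr[0]=3
Ev 12: PC=0 idx=0 pred=T actual=T -> ctr[0]=3
Ev 13: PC=0 idx=0 pred=T actual=N -> ctr[0]=2

Answer: 2 0 0 0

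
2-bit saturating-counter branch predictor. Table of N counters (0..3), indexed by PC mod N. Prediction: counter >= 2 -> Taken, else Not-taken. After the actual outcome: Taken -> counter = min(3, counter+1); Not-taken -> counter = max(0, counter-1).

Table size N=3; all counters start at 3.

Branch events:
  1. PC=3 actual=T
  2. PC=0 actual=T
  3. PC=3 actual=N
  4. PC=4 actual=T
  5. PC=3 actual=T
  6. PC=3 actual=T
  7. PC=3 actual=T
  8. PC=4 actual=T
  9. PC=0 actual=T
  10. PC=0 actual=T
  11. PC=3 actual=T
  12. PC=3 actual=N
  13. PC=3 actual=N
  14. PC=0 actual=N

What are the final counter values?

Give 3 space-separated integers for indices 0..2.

Ev 1: PC=3 idx=0 pred=T actual=T -> ctr[0]=3
Ev 2: PC=0 idx=0 pred=T actual=T -> ctr[0]=3
Ev 3: PC=3 idx=0 pred=T actual=N -> ctr[0]=2
Ev 4: PC=4 idx=1 pred=T actual=T -> ctr[1]=3
Ev 5: PC=3 idx=0 pred=T actual=T -> ctr[0]=3
Ev 6: PC=3 idx=0 pred=T actual=T -> ctr[0]=3
Ev 7: PC=3 idx=0 pred=T actual=T -> ctr[0]=3
Ev 8: PC=4 idx=1 pred=T actual=T -> ctr[1]=3
Ev 9: PC=0 idx=0 pred=T actual=T -> ctr[0]=3
Ev 10: PC=0 idx=0 pred=T actual=T -> ctr[0]=3
Ev 11: PC=3 idx=0 pred=T actual=T -> ctr[0]=3
Ev 12: PC=3 idx=0 pred=T actual=N -> ctr[0]=2
Ev 13: PC=3 idx=0 pred=T actual=N -> ctr[0]=1
Ev 14: PC=0 idx=0 pred=N actual=N -> ctr[0]=0

Answer: 0 3 3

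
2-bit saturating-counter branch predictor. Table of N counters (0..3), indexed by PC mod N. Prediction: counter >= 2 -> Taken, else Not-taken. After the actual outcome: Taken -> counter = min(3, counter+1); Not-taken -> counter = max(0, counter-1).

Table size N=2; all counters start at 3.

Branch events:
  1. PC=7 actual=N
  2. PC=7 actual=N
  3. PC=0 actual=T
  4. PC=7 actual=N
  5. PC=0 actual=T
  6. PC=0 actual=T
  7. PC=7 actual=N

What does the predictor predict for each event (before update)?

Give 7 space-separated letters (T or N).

Ev 1: PC=7 idx=1 pred=T actual=N -> ctr[1]=2
Ev 2: PC=7 idx=1 pred=T actual=N -> ctr[1]=1
Ev 3: PC=0 idx=0 pred=T actual=T -> ctr[0]=3
Ev 4: PC=7 idx=1 pred=N actual=N -> ctr[1]=0
Ev 5: PC=0 idx=0 pred=T actual=T -> ctr[0]=3
Ev 6: PC=0 idx=0 pred=T actual=T -> ctr[0]=3
Ev 7: PC=7 idx=1 pred=N actual=N -> ctr[1]=0

Answer: T T T N T T N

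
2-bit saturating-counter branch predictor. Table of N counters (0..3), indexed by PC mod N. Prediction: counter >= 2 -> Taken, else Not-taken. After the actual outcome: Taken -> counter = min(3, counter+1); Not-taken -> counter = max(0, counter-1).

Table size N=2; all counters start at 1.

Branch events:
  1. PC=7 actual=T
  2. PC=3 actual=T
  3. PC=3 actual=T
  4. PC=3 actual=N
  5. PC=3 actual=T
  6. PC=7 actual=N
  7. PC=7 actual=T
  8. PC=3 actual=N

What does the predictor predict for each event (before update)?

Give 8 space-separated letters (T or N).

Ev 1: PC=7 idx=1 pred=N actual=T -> ctr[1]=2
Ev 2: PC=3 idx=1 pred=T actual=T -> ctr[1]=3
Ev 3: PC=3 idx=1 pred=T actual=T -> ctr[1]=3
Ev 4: PC=3 idx=1 pred=T actual=N -> ctr[1]=2
Ev 5: PC=3 idx=1 pred=T actual=T -> ctr[1]=3
Ev 6: PC=7 idx=1 pred=T actual=N -> ctr[1]=2
Ev 7: PC=7 idx=1 pred=T actual=T -> ctr[1]=3
Ev 8: PC=3 idx=1 pred=T actual=N -> ctr[1]=2

Answer: N T T T T T T T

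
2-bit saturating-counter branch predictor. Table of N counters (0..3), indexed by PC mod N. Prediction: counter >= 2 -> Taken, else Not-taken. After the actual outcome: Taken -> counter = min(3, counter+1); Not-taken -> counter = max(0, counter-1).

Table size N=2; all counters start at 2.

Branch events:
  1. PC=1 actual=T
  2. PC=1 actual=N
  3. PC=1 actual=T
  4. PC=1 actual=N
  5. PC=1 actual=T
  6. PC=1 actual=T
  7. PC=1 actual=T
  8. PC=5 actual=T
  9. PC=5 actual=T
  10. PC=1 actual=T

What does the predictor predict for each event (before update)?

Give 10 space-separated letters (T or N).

Answer: T T T T T T T T T T

Derivation:
Ev 1: PC=1 idx=1 pred=T actual=T -> ctr[1]=3
Ev 2: PC=1 idx=1 pred=T actual=N -> ctr[1]=2
Ev 3: PC=1 idx=1 pred=T actual=T -> ctr[1]=3
Ev 4: PC=1 idx=1 pred=T actual=N -> ctr[1]=2
Ev 5: PC=1 idx=1 pred=T actual=T -> ctr[1]=3
Ev 6: PC=1 idx=1 pred=T actual=T -> ctr[1]=3
Ev 7: PC=1 idx=1 pred=T actual=T -> ctr[1]=3
Ev 8: PC=5 idx=1 pred=T actual=T -> ctr[1]=3
Ev 9: PC=5 idx=1 pred=T actual=T -> ctr[1]=3
Ev 10: PC=1 idx=1 pred=T actual=T -> ctr[1]=3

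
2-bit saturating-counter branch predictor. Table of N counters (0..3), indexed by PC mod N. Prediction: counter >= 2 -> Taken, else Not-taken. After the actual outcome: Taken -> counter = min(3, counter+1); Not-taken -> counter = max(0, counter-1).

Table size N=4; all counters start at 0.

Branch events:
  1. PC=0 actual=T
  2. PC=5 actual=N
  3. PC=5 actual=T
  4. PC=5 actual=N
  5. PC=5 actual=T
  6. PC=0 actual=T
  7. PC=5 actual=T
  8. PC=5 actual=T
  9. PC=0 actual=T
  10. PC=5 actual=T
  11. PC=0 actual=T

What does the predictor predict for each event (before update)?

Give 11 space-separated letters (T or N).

Ev 1: PC=0 idx=0 pred=N actual=T -> ctr[0]=1
Ev 2: PC=5 idx=1 pred=N actual=N -> ctr[1]=0
Ev 3: PC=5 idx=1 pred=N actual=T -> ctr[1]=1
Ev 4: PC=5 idx=1 pred=N actual=N -> ctr[1]=0
Ev 5: PC=5 idx=1 pred=N actual=T -> ctr[1]=1
Ev 6: PC=0 idx=0 pred=N actual=T -> ctr[0]=2
Ev 7: PC=5 idx=1 pred=N actual=T -> ctr[1]=2
Ev 8: PC=5 idx=1 pred=T actual=T -> ctr[1]=3
Ev 9: PC=0 idx=0 pred=T actual=T -> ctr[0]=3
Ev 10: PC=5 idx=1 pred=T actual=T -> ctr[1]=3
Ev 11: PC=0 idx=0 pred=T actual=T -> ctr[0]=3

Answer: N N N N N N N T T T T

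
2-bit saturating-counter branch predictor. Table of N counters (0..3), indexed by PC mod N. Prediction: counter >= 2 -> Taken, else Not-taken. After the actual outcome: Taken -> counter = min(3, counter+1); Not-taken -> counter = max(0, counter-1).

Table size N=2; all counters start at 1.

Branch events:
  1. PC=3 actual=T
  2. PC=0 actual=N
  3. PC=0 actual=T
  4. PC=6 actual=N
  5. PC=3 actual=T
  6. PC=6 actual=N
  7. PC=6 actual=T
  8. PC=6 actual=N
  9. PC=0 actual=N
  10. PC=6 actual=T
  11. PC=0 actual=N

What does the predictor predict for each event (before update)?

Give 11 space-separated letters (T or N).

Ev 1: PC=3 idx=1 pred=N actual=T -> ctr[1]=2
Ev 2: PC=0 idx=0 pred=N actual=N -> ctr[0]=0
Ev 3: PC=0 idx=0 pred=N actual=T -> ctr[0]=1
Ev 4: PC=6 idx=0 pred=N actual=N -> ctr[0]=0
Ev 5: PC=3 idx=1 pred=T actual=T -> ctr[1]=3
Ev 6: PC=6 idx=0 pred=N actual=N -> ctr[0]=0
Ev 7: PC=6 idx=0 pred=N actual=T -> ctr[0]=1
Ev 8: PC=6 idx=0 pred=N actual=N -> ctr[0]=0
Ev 9: PC=0 idx=0 pred=N actual=N -> ctr[0]=0
Ev 10: PC=6 idx=0 pred=N actual=T -> ctr[0]=1
Ev 11: PC=0 idx=0 pred=N actual=N -> ctr[0]=0

Answer: N N N N T N N N N N N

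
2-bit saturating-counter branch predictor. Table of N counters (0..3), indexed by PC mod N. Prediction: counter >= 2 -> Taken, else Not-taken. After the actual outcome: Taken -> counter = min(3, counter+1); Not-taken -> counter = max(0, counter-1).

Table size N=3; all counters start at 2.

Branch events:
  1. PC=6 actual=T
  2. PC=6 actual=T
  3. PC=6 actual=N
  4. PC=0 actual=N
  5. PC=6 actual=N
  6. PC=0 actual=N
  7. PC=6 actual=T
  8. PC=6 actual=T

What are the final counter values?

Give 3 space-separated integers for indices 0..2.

Answer: 2 2 2

Derivation:
Ev 1: PC=6 idx=0 pred=T actual=T -> ctr[0]=3
Ev 2: PC=6 idx=0 pred=T actual=T -> ctr[0]=3
Ev 3: PC=6 idx=0 pred=T actual=N -> ctr[0]=2
Ev 4: PC=0 idx=0 pred=T actual=N -> ctr[0]=1
Ev 5: PC=6 idx=0 pred=N actual=N -> ctr[0]=0
Ev 6: PC=0 idx=0 pred=N actual=N -> ctr[0]=0
Ev 7: PC=6 idx=0 pred=N actual=T -> ctr[0]=1
Ev 8: PC=6 idx=0 pred=N actual=T -> ctr[0]=2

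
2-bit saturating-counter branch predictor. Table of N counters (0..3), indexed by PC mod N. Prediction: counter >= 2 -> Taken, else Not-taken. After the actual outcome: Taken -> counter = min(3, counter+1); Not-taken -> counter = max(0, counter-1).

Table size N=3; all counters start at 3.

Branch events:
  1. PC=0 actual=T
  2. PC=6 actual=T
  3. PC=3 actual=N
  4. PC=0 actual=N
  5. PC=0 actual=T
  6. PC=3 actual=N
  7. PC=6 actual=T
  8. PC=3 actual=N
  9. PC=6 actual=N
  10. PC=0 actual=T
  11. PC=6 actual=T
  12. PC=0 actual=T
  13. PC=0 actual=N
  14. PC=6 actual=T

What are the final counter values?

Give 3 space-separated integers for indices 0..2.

Ev 1: PC=0 idx=0 pred=T actual=T -> ctr[0]=3
Ev 2: PC=6 idx=0 pred=T actual=T -> ctr[0]=3
Ev 3: PC=3 idx=0 pred=T actual=N -> ctr[0]=2
Ev 4: PC=0 idx=0 pred=T actual=N -> ctr[0]=1
Ev 5: PC=0 idx=0 pred=N actual=T -> ctr[0]=2
Ev 6: PC=3 idx=0 pred=T actual=N -> ctr[0]=1
Ev 7: PC=6 idx=0 pred=N actual=T -> ctr[0]=2
Ev 8: PC=3 idx=0 pred=T actual=N -> ctr[0]=1
Ev 9: PC=6 idx=0 pred=N actual=N -> ctr[0]=0
Ev 10: PC=0 idx=0 pred=N actual=T -> ctr[0]=1
Ev 11: PC=6 idx=0 pred=N actual=T -> ctr[0]=2
Ev 12: PC=0 idx=0 pred=T actual=T -> ctr[0]=3
Ev 13: PC=0 idx=0 pred=T actual=N -> ctr[0]=2
Ev 14: PC=6 idx=0 pred=T actual=T -> ctr[0]=3

Answer: 3 3 3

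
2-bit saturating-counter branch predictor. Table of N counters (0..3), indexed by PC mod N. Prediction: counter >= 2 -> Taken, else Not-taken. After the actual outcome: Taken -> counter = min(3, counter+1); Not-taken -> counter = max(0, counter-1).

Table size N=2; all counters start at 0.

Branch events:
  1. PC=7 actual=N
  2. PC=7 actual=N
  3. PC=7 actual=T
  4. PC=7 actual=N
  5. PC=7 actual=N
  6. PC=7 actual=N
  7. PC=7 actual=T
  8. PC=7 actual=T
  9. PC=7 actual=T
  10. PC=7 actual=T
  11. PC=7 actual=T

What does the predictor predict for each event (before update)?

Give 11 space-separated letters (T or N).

Answer: N N N N N N N N T T T

Derivation:
Ev 1: PC=7 idx=1 pred=N actual=N -> ctr[1]=0
Ev 2: PC=7 idx=1 pred=N actual=N -> ctr[1]=0
Ev 3: PC=7 idx=1 pred=N actual=T -> ctr[1]=1
Ev 4: PC=7 idx=1 pred=N actual=N -> ctr[1]=0
Ev 5: PC=7 idx=1 pred=N actual=N -> ctr[1]=0
Ev 6: PC=7 idx=1 pred=N actual=N -> ctr[1]=0
Ev 7: PC=7 idx=1 pred=N actual=T -> ctr[1]=1
Ev 8: PC=7 idx=1 pred=N actual=T -> ctr[1]=2
Ev 9: PC=7 idx=1 pred=T actual=T -> ctr[1]=3
Ev 10: PC=7 idx=1 pred=T actual=T -> ctr[1]=3
Ev 11: PC=7 idx=1 pred=T actual=T -> ctr[1]=3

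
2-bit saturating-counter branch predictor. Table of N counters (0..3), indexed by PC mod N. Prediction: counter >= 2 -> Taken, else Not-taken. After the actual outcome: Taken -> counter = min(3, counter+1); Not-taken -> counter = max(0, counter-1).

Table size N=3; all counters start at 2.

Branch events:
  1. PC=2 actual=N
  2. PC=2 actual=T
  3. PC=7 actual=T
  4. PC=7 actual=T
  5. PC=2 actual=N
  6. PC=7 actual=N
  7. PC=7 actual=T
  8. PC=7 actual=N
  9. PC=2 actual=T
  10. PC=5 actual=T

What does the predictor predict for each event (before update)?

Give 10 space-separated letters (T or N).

Ev 1: PC=2 idx=2 pred=T actual=N -> ctr[2]=1
Ev 2: PC=2 idx=2 pred=N actual=T -> ctr[2]=2
Ev 3: PC=7 idx=1 pred=T actual=T -> ctr[1]=3
Ev 4: PC=7 idx=1 pred=T actual=T -> ctr[1]=3
Ev 5: PC=2 idx=2 pred=T actual=N -> ctr[2]=1
Ev 6: PC=7 idx=1 pred=T actual=N -> ctr[1]=2
Ev 7: PC=7 idx=1 pred=T actual=T -> ctr[1]=3
Ev 8: PC=7 idx=1 pred=T actual=N -> ctr[1]=2
Ev 9: PC=2 idx=2 pred=N actual=T -> ctr[2]=2
Ev 10: PC=5 idx=2 pred=T actual=T -> ctr[2]=3

Answer: T N T T T T T T N T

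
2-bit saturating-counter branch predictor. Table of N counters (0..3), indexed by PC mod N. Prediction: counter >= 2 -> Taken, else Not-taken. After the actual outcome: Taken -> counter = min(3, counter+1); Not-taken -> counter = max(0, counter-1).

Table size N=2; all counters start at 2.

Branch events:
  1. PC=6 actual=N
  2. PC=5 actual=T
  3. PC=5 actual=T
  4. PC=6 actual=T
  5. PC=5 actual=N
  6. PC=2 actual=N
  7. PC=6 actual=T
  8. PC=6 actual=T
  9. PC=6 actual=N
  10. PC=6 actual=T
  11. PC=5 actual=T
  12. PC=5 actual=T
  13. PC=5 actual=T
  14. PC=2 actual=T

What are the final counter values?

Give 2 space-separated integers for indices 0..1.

Answer: 3 3

Derivation:
Ev 1: PC=6 idx=0 pred=T actual=N -> ctr[0]=1
Ev 2: PC=5 idx=1 pred=T actual=T -> ctr[1]=3
Ev 3: PC=5 idx=1 pred=T actual=T -> ctr[1]=3
Ev 4: PC=6 idx=0 pred=N actual=T -> ctr[0]=2
Ev 5: PC=5 idx=1 pred=T actual=N -> ctr[1]=2
Ev 6: PC=2 idx=0 pred=T actual=N -> ctr[0]=1
Ev 7: PC=6 idx=0 pred=N actual=T -> ctr[0]=2
Ev 8: PC=6 idx=0 pred=T actual=T -> ctr[0]=3
Ev 9: PC=6 idx=0 pred=T actual=N -> ctr[0]=2
Ev 10: PC=6 idx=0 pred=T actual=T -> ctr[0]=3
Ev 11: PC=5 idx=1 pred=T actual=T -> ctr[1]=3
Ev 12: PC=5 idx=1 pred=T actual=T -> ctr[1]=3
Ev 13: PC=5 idx=1 pred=T actual=T -> ctr[1]=3
Ev 14: PC=2 idx=0 pred=T actual=T -> ctr[0]=3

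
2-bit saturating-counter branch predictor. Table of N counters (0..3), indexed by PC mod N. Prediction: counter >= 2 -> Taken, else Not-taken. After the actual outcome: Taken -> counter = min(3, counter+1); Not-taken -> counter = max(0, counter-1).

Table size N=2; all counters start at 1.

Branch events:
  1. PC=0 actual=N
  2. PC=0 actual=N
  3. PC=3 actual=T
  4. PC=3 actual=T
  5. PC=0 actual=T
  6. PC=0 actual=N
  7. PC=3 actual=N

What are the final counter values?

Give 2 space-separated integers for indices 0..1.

Answer: 0 2

Derivation:
Ev 1: PC=0 idx=0 pred=N actual=N -> ctr[0]=0
Ev 2: PC=0 idx=0 pred=N actual=N -> ctr[0]=0
Ev 3: PC=3 idx=1 pred=N actual=T -> ctr[1]=2
Ev 4: PC=3 idx=1 pred=T actual=T -> ctr[1]=3
Ev 5: PC=0 idx=0 pred=N actual=T -> ctr[0]=1
Ev 6: PC=0 idx=0 pred=N actual=N -> ctr[0]=0
Ev 7: PC=3 idx=1 pred=T actual=N -> ctr[1]=2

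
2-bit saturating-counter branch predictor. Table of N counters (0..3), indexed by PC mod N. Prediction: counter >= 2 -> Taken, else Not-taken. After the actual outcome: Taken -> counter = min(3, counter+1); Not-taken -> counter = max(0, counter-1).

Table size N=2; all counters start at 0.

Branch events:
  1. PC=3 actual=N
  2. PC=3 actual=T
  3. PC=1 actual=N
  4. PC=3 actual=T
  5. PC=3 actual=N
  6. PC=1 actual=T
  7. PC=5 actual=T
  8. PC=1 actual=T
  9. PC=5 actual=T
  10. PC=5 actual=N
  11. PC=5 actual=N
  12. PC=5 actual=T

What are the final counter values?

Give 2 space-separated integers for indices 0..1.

Answer: 0 2

Derivation:
Ev 1: PC=3 idx=1 pred=N actual=N -> ctr[1]=0
Ev 2: PC=3 idx=1 pred=N actual=T -> ctr[1]=1
Ev 3: PC=1 idx=1 pred=N actual=N -> ctr[1]=0
Ev 4: PC=3 idx=1 pred=N actual=T -> ctr[1]=1
Ev 5: PC=3 idx=1 pred=N actual=N -> ctr[1]=0
Ev 6: PC=1 idx=1 pred=N actual=T -> ctr[1]=1
Ev 7: PC=5 idx=1 pred=N actual=T -> ctr[1]=2
Ev 8: PC=1 idx=1 pred=T actual=T -> ctr[1]=3
Ev 9: PC=5 idx=1 pred=T actual=T -> ctr[1]=3
Ev 10: PC=5 idx=1 pred=T actual=N -> ctr[1]=2
Ev 11: PC=5 idx=1 pred=T actual=N -> ctr[1]=1
Ev 12: PC=5 idx=1 pred=N actual=T -> ctr[1]=2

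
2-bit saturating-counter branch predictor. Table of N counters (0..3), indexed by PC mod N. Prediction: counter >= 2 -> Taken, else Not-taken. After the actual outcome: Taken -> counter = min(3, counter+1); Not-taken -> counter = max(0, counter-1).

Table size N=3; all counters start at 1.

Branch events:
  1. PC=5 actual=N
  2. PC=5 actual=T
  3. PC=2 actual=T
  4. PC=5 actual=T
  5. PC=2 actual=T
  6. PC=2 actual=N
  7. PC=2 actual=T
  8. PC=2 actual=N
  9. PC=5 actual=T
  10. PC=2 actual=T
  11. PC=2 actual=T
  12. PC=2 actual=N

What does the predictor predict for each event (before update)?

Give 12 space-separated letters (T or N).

Answer: N N N T T T T T T T T T

Derivation:
Ev 1: PC=5 idx=2 pred=N actual=N -> ctr[2]=0
Ev 2: PC=5 idx=2 pred=N actual=T -> ctr[2]=1
Ev 3: PC=2 idx=2 pred=N actual=T -> ctr[2]=2
Ev 4: PC=5 idx=2 pred=T actual=T -> ctr[2]=3
Ev 5: PC=2 idx=2 pred=T actual=T -> ctr[2]=3
Ev 6: PC=2 idx=2 pred=T actual=N -> ctr[2]=2
Ev 7: PC=2 idx=2 pred=T actual=T -> ctr[2]=3
Ev 8: PC=2 idx=2 pred=T actual=N -> ctr[2]=2
Ev 9: PC=5 idx=2 pred=T actual=T -> ctr[2]=3
Ev 10: PC=2 idx=2 pred=T actual=T -> ctr[2]=3
Ev 11: PC=2 idx=2 pred=T actual=T -> ctr[2]=3
Ev 12: PC=2 idx=2 pred=T actual=N -> ctr[2]=2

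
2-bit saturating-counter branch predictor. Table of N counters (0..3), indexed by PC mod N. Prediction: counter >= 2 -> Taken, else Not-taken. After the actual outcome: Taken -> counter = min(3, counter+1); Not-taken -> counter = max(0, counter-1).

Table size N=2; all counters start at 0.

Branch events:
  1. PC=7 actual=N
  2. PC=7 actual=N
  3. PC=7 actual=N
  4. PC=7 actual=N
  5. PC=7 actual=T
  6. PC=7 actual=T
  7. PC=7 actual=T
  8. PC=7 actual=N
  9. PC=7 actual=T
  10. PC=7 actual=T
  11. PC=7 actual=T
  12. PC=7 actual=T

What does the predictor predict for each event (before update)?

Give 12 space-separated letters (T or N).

Ev 1: PC=7 idx=1 pred=N actual=N -> ctr[1]=0
Ev 2: PC=7 idx=1 pred=N actual=N -> ctr[1]=0
Ev 3: PC=7 idx=1 pred=N actual=N -> ctr[1]=0
Ev 4: PC=7 idx=1 pred=N actual=N -> ctr[1]=0
Ev 5: PC=7 idx=1 pred=N actual=T -> ctr[1]=1
Ev 6: PC=7 idx=1 pred=N actual=T -> ctr[1]=2
Ev 7: PC=7 idx=1 pred=T actual=T -> ctr[1]=3
Ev 8: PC=7 idx=1 pred=T actual=N -> ctr[1]=2
Ev 9: PC=7 idx=1 pred=T actual=T -> ctr[1]=3
Ev 10: PC=7 idx=1 pred=T actual=T -> ctr[1]=3
Ev 11: PC=7 idx=1 pred=T actual=T -> ctr[1]=3
Ev 12: PC=7 idx=1 pred=T actual=T -> ctr[1]=3

Answer: N N N N N N T T T T T T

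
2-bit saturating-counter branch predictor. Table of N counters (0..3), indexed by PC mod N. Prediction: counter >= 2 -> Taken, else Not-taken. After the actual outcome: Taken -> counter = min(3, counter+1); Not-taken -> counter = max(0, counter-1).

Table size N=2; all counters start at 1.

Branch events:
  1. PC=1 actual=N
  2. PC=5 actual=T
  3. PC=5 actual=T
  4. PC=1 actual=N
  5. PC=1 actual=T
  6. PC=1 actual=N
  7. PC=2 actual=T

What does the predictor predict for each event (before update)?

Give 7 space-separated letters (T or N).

Ev 1: PC=1 idx=1 pred=N actual=N -> ctr[1]=0
Ev 2: PC=5 idx=1 pred=N actual=T -> ctr[1]=1
Ev 3: PC=5 idx=1 pred=N actual=T -> ctr[1]=2
Ev 4: PC=1 idx=1 pred=T actual=N -> ctr[1]=1
Ev 5: PC=1 idx=1 pred=N actual=T -> ctr[1]=2
Ev 6: PC=1 idx=1 pred=T actual=N -> ctr[1]=1
Ev 7: PC=2 idx=0 pred=N actual=T -> ctr[0]=2

Answer: N N N T N T N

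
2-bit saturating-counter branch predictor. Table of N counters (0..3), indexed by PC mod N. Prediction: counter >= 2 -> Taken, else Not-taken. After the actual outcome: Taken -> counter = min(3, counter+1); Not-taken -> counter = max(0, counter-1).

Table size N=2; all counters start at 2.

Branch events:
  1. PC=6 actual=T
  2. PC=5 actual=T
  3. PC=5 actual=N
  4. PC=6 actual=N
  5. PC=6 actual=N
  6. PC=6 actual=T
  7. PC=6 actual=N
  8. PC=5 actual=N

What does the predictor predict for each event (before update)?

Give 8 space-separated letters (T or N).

Answer: T T T T T N T T

Derivation:
Ev 1: PC=6 idx=0 pred=T actual=T -> ctr[0]=3
Ev 2: PC=5 idx=1 pred=T actual=T -> ctr[1]=3
Ev 3: PC=5 idx=1 pred=T actual=N -> ctr[1]=2
Ev 4: PC=6 idx=0 pred=T actual=N -> ctr[0]=2
Ev 5: PC=6 idx=0 pred=T actual=N -> ctr[0]=1
Ev 6: PC=6 idx=0 pred=N actual=T -> ctr[0]=2
Ev 7: PC=6 idx=0 pred=T actual=N -> ctr[0]=1
Ev 8: PC=5 idx=1 pred=T actual=N -> ctr[1]=1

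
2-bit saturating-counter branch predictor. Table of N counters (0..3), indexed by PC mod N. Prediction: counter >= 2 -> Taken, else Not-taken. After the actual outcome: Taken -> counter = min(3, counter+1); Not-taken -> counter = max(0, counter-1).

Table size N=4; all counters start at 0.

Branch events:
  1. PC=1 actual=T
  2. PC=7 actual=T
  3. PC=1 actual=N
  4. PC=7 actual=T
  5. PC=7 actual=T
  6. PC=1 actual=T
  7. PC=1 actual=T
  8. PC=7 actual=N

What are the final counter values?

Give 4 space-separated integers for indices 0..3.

Ev 1: PC=1 idx=1 pred=N actual=T -> ctr[1]=1
Ev 2: PC=7 idx=3 pred=N actual=T -> ctr[3]=1
Ev 3: PC=1 idx=1 pred=N actual=N -> ctr[1]=0
Ev 4: PC=7 idx=3 pred=N actual=T -> ctr[3]=2
Ev 5: PC=7 idx=3 pred=T actual=T -> ctr[3]=3
Ev 6: PC=1 idx=1 pred=N actual=T -> ctr[1]=1
Ev 7: PC=1 idx=1 pred=N actual=T -> ctr[1]=2
Ev 8: PC=7 idx=3 pred=T actual=N -> ctr[3]=2

Answer: 0 2 0 2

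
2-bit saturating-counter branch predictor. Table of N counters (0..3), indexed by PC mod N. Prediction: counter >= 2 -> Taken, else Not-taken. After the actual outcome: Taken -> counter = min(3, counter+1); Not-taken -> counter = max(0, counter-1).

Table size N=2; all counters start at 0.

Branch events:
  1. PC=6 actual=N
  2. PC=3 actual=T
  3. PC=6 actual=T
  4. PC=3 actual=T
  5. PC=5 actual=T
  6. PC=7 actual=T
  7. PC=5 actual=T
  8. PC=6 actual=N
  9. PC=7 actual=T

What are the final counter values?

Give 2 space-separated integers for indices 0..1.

Ev 1: PC=6 idx=0 pred=N actual=N -> ctr[0]=0
Ev 2: PC=3 idx=1 pred=N actual=T -> ctr[1]=1
Ev 3: PC=6 idx=0 pred=N actual=T -> ctr[0]=1
Ev 4: PC=3 idx=1 pred=N actual=T -> ctr[1]=2
Ev 5: PC=5 idx=1 pred=T actual=T -> ctr[1]=3
Ev 6: PC=7 idx=1 pred=T actual=T -> ctr[1]=3
Ev 7: PC=5 idx=1 pred=T actual=T -> ctr[1]=3
Ev 8: PC=6 idx=0 pred=N actual=N -> ctr[0]=0
Ev 9: PC=7 idx=1 pred=T actual=T -> ctr[1]=3

Answer: 0 3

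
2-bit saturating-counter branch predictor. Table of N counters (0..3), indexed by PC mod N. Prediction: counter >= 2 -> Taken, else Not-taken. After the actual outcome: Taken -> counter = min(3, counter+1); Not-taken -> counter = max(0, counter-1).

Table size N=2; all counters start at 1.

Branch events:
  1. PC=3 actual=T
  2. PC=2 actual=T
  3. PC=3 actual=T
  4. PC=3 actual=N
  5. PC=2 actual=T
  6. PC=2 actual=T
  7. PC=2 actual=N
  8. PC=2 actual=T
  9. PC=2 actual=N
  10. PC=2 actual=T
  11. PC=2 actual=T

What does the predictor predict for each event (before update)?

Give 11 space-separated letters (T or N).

Answer: N N T T T T T T T T T

Derivation:
Ev 1: PC=3 idx=1 pred=N actual=T -> ctr[1]=2
Ev 2: PC=2 idx=0 pred=N actual=T -> ctr[0]=2
Ev 3: PC=3 idx=1 pred=T actual=T -> ctr[1]=3
Ev 4: PC=3 idx=1 pred=T actual=N -> ctr[1]=2
Ev 5: PC=2 idx=0 pred=T actual=T -> ctr[0]=3
Ev 6: PC=2 idx=0 pred=T actual=T -> ctr[0]=3
Ev 7: PC=2 idx=0 pred=T actual=N -> ctr[0]=2
Ev 8: PC=2 idx=0 pred=T actual=T -> ctr[0]=3
Ev 9: PC=2 idx=0 pred=T actual=N -> ctr[0]=2
Ev 10: PC=2 idx=0 pred=T actual=T -> ctr[0]=3
Ev 11: PC=2 idx=0 pred=T actual=T -> ctr[0]=3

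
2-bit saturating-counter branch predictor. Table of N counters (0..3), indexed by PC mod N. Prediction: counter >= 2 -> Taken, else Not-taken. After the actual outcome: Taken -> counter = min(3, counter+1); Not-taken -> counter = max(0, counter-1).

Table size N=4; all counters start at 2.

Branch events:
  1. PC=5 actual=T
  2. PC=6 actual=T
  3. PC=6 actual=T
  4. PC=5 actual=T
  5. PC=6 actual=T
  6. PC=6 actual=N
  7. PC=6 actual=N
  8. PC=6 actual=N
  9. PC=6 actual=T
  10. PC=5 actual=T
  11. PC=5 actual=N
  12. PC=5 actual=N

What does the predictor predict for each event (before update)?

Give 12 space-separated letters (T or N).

Ev 1: PC=5 idx=1 pred=T actual=T -> ctr[1]=3
Ev 2: PC=6 idx=2 pred=T actual=T -> ctr[2]=3
Ev 3: PC=6 idx=2 pred=T actual=T -> ctr[2]=3
Ev 4: PC=5 idx=1 pred=T actual=T -> ctr[1]=3
Ev 5: PC=6 idx=2 pred=T actual=T -> ctr[2]=3
Ev 6: PC=6 idx=2 pred=T actual=N -> ctr[2]=2
Ev 7: PC=6 idx=2 pred=T actual=N -> ctr[2]=1
Ev 8: PC=6 idx=2 pred=N actual=N -> ctr[2]=0
Ev 9: PC=6 idx=2 pred=N actual=T -> ctr[2]=1
Ev 10: PC=5 idx=1 pred=T actual=T -> ctr[1]=3
Ev 11: PC=5 idx=1 pred=T actual=N -> ctr[1]=2
Ev 12: PC=5 idx=1 pred=T actual=N -> ctr[1]=1

Answer: T T T T T T T N N T T T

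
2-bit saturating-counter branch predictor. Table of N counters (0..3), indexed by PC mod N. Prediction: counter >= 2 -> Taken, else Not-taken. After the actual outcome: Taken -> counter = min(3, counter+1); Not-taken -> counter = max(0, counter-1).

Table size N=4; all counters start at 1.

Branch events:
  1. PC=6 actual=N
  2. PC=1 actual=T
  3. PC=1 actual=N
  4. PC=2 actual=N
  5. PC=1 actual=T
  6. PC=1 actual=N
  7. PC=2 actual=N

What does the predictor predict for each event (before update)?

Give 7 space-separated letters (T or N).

Answer: N N T N N T N

Derivation:
Ev 1: PC=6 idx=2 pred=N actual=N -> ctr[2]=0
Ev 2: PC=1 idx=1 pred=N actual=T -> ctr[1]=2
Ev 3: PC=1 idx=1 pred=T actual=N -> ctr[1]=1
Ev 4: PC=2 idx=2 pred=N actual=N -> ctr[2]=0
Ev 5: PC=1 idx=1 pred=N actual=T -> ctr[1]=2
Ev 6: PC=1 idx=1 pred=T actual=N -> ctr[1]=1
Ev 7: PC=2 idx=2 pred=N actual=N -> ctr[2]=0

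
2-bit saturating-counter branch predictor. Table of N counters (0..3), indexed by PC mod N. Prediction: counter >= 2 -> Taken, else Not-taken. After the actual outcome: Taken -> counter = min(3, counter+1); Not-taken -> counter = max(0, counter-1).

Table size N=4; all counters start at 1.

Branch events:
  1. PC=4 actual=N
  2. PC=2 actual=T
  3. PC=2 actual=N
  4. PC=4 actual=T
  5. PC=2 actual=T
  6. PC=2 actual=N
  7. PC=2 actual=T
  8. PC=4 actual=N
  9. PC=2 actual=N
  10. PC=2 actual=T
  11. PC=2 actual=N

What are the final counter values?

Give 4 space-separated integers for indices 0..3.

Answer: 0 1 1 1

Derivation:
Ev 1: PC=4 idx=0 pred=N actual=N -> ctr[0]=0
Ev 2: PC=2 idx=2 pred=N actual=T -> ctr[2]=2
Ev 3: PC=2 idx=2 pred=T actual=N -> ctr[2]=1
Ev 4: PC=4 idx=0 pred=N actual=T -> ctr[0]=1
Ev 5: PC=2 idx=2 pred=N actual=T -> ctr[2]=2
Ev 6: PC=2 idx=2 pred=T actual=N -> ctr[2]=1
Ev 7: PC=2 idx=2 pred=N actual=T -> ctr[2]=2
Ev 8: PC=4 idx=0 pred=N actual=N -> ctr[0]=0
Ev 9: PC=2 idx=2 pred=T actual=N -> ctr[2]=1
Ev 10: PC=2 idx=2 pred=N actual=T -> ctr[2]=2
Ev 11: PC=2 idx=2 pred=T actual=N -> ctr[2]=1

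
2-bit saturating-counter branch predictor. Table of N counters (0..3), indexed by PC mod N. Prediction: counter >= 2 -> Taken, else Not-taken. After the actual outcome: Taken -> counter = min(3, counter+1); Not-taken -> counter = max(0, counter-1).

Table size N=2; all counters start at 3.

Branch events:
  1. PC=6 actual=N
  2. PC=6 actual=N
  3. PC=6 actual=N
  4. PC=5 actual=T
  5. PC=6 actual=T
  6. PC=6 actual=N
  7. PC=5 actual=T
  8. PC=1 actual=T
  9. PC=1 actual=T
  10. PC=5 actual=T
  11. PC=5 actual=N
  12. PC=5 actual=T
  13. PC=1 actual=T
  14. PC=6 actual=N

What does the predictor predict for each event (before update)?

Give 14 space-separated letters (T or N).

Answer: T T N T N N T T T T T T T N

Derivation:
Ev 1: PC=6 idx=0 pred=T actual=N -> ctr[0]=2
Ev 2: PC=6 idx=0 pred=T actual=N -> ctr[0]=1
Ev 3: PC=6 idx=0 pred=N actual=N -> ctr[0]=0
Ev 4: PC=5 idx=1 pred=T actual=T -> ctr[1]=3
Ev 5: PC=6 idx=0 pred=N actual=T -> ctr[0]=1
Ev 6: PC=6 idx=0 pred=N actual=N -> ctr[0]=0
Ev 7: PC=5 idx=1 pred=T actual=T -> ctr[1]=3
Ev 8: PC=1 idx=1 pred=T actual=T -> ctr[1]=3
Ev 9: PC=1 idx=1 pred=T actual=T -> ctr[1]=3
Ev 10: PC=5 idx=1 pred=T actual=T -> ctr[1]=3
Ev 11: PC=5 idx=1 pred=T actual=N -> ctr[1]=2
Ev 12: PC=5 idx=1 pred=T actual=T -> ctr[1]=3
Ev 13: PC=1 idx=1 pred=T actual=T -> ctr[1]=3
Ev 14: PC=6 idx=0 pred=N actual=N -> ctr[0]=0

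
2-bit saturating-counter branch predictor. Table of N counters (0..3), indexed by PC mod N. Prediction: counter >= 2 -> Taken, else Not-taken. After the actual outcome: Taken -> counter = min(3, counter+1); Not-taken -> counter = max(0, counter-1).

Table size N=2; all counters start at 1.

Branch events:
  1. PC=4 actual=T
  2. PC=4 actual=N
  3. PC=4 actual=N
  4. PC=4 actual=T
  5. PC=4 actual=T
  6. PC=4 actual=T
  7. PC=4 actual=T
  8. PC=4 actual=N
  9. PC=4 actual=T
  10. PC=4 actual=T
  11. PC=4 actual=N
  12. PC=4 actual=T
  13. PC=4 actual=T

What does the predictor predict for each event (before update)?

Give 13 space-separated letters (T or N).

Answer: N T N N N T T T T T T T T

Derivation:
Ev 1: PC=4 idx=0 pred=N actual=T -> ctr[0]=2
Ev 2: PC=4 idx=0 pred=T actual=N -> ctr[0]=1
Ev 3: PC=4 idx=0 pred=N actual=N -> ctr[0]=0
Ev 4: PC=4 idx=0 pred=N actual=T -> ctr[0]=1
Ev 5: PC=4 idx=0 pred=N actual=T -> ctr[0]=2
Ev 6: PC=4 idx=0 pred=T actual=T -> ctr[0]=3
Ev 7: PC=4 idx=0 pred=T actual=T -> ctr[0]=3
Ev 8: PC=4 idx=0 pred=T actual=N -> ctr[0]=2
Ev 9: PC=4 idx=0 pred=T actual=T -> ctr[0]=3
Ev 10: PC=4 idx=0 pred=T actual=T -> ctr[0]=3
Ev 11: PC=4 idx=0 pred=T actual=N -> ctr[0]=2
Ev 12: PC=4 idx=0 pred=T actual=T -> ctr[0]=3
Ev 13: PC=4 idx=0 pred=T actual=T -> ctr[0]=3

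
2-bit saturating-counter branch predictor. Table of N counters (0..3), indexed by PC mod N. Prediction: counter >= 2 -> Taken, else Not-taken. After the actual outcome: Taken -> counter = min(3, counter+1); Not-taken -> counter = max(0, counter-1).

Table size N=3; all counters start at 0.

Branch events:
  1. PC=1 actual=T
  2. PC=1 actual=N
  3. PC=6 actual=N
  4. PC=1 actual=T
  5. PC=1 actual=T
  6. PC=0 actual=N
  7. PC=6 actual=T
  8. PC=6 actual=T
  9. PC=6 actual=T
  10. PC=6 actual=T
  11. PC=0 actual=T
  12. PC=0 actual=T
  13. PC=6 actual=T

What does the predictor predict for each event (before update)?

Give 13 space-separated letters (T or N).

Ev 1: PC=1 idx=1 pred=N actual=T -> ctr[1]=1
Ev 2: PC=1 idx=1 pred=N actual=N -> ctr[1]=0
Ev 3: PC=6 idx=0 pred=N actual=N -> ctr[0]=0
Ev 4: PC=1 idx=1 pred=N actual=T -> ctr[1]=1
Ev 5: PC=1 idx=1 pred=N actual=T -> ctr[1]=2
Ev 6: PC=0 idx=0 pred=N actual=N -> ctr[0]=0
Ev 7: PC=6 idx=0 pred=N actual=T -> ctr[0]=1
Ev 8: PC=6 idx=0 pred=N actual=T -> ctr[0]=2
Ev 9: PC=6 idx=0 pred=T actual=T -> ctr[0]=3
Ev 10: PC=6 idx=0 pred=T actual=T -> ctr[0]=3
Ev 11: PC=0 idx=0 pred=T actual=T -> ctr[0]=3
Ev 12: PC=0 idx=0 pred=T actual=T -> ctr[0]=3
Ev 13: PC=6 idx=0 pred=T actual=T -> ctr[0]=3

Answer: N N N N N N N N T T T T T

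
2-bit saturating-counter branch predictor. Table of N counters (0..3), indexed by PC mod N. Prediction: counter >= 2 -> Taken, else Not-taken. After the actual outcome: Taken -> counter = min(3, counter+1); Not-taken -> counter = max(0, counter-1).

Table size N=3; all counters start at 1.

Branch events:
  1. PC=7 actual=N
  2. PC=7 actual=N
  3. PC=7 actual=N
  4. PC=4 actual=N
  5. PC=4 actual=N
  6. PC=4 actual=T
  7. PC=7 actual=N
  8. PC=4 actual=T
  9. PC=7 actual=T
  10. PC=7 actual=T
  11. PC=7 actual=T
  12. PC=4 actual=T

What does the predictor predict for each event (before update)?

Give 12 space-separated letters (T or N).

Ev 1: PC=7 idx=1 pred=N actual=N -> ctr[1]=0
Ev 2: PC=7 idx=1 pred=N actual=N -> ctr[1]=0
Ev 3: PC=7 idx=1 pred=N actual=N -> ctr[1]=0
Ev 4: PC=4 idx=1 pred=N actual=N -> ctr[1]=0
Ev 5: PC=4 idx=1 pred=N actual=N -> ctr[1]=0
Ev 6: PC=4 idx=1 pred=N actual=T -> ctr[1]=1
Ev 7: PC=7 idx=1 pred=N actual=N -> ctr[1]=0
Ev 8: PC=4 idx=1 pred=N actual=T -> ctr[1]=1
Ev 9: PC=7 idx=1 pred=N actual=T -> ctr[1]=2
Ev 10: PC=7 idx=1 pred=T actual=T -> ctr[1]=3
Ev 11: PC=7 idx=1 pred=T actual=T -> ctr[1]=3
Ev 12: PC=4 idx=1 pred=T actual=T -> ctr[1]=3

Answer: N N N N N N N N N T T T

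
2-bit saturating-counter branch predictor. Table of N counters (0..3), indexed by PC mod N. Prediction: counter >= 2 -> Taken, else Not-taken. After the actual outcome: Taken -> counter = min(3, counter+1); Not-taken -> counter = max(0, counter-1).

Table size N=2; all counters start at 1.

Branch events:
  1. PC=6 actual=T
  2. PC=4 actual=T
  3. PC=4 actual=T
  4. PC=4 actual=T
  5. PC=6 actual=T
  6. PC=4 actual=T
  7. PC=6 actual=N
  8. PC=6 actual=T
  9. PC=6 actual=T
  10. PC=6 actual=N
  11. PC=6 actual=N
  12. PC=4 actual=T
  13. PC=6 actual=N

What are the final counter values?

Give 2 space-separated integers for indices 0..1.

Ev 1: PC=6 idx=0 pred=N actual=T -> ctr[0]=2
Ev 2: PC=4 idx=0 pred=T actual=T -> ctr[0]=3
Ev 3: PC=4 idx=0 pred=T actual=T -> ctr[0]=3
Ev 4: PC=4 idx=0 pred=T actual=T -> ctr[0]=3
Ev 5: PC=6 idx=0 pred=T actual=T -> ctr[0]=3
Ev 6: PC=4 idx=0 pred=T actual=T -> ctr[0]=3
Ev 7: PC=6 idx=0 pred=T actual=N -> ctr[0]=2
Ev 8: PC=6 idx=0 pred=T actual=T -> ctr[0]=3
Ev 9: PC=6 idx=0 pred=T actual=T -> ctr[0]=3
Ev 10: PC=6 idx=0 pred=T actual=N -> ctr[0]=2
Ev 11: PC=6 idx=0 pred=T actual=N -> ctr[0]=1
Ev 12: PC=4 idx=0 pred=N actual=T -> ctr[0]=2
Ev 13: PC=6 idx=0 pred=T actual=N -> ctr[0]=1

Answer: 1 1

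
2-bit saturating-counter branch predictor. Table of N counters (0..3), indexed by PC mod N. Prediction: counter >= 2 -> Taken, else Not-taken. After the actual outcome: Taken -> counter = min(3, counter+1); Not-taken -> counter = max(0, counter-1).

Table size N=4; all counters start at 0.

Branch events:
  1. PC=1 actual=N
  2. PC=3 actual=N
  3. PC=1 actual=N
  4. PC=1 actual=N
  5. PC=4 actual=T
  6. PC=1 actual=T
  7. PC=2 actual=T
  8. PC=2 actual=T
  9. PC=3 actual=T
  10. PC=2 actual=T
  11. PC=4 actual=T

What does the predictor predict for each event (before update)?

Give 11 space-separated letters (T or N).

Ev 1: PC=1 idx=1 pred=N actual=N -> ctr[1]=0
Ev 2: PC=3 idx=3 pred=N actual=N -> ctr[3]=0
Ev 3: PC=1 idx=1 pred=N actual=N -> ctr[1]=0
Ev 4: PC=1 idx=1 pred=N actual=N -> ctr[1]=0
Ev 5: PC=4 idx=0 pred=N actual=T -> ctr[0]=1
Ev 6: PC=1 idx=1 pred=N actual=T -> ctr[1]=1
Ev 7: PC=2 idx=2 pred=N actual=T -> ctr[2]=1
Ev 8: PC=2 idx=2 pred=N actual=T -> ctr[2]=2
Ev 9: PC=3 idx=3 pred=N actual=T -> ctr[3]=1
Ev 10: PC=2 idx=2 pred=T actual=T -> ctr[2]=3
Ev 11: PC=4 idx=0 pred=N actual=T -> ctr[0]=2

Answer: N N N N N N N N N T N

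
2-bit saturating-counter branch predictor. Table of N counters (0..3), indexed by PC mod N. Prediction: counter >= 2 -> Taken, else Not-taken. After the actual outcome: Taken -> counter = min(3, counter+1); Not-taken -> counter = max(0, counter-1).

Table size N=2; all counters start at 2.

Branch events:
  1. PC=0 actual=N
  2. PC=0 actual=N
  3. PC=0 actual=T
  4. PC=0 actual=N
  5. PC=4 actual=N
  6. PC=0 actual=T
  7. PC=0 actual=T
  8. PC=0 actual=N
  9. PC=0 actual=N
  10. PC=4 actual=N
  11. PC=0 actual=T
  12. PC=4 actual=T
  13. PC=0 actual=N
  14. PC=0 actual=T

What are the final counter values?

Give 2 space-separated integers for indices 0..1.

Answer: 2 2

Derivation:
Ev 1: PC=0 idx=0 pred=T actual=N -> ctr[0]=1
Ev 2: PC=0 idx=0 pred=N actual=N -> ctr[0]=0
Ev 3: PC=0 idx=0 pred=N actual=T -> ctr[0]=1
Ev 4: PC=0 idx=0 pred=N actual=N -> ctr[0]=0
Ev 5: PC=4 idx=0 pred=N actual=N -> ctr[0]=0
Ev 6: PC=0 idx=0 pred=N actual=T -> ctr[0]=1
Ev 7: PC=0 idx=0 pred=N actual=T -> ctr[0]=2
Ev 8: PC=0 idx=0 pred=T actual=N -> ctr[0]=1
Ev 9: PC=0 idx=0 pred=N actual=N -> ctr[0]=0
Ev 10: PC=4 idx=0 pred=N actual=N -> ctr[0]=0
Ev 11: PC=0 idx=0 pred=N actual=T -> ctr[0]=1
Ev 12: PC=4 idx=0 pred=N actual=T -> ctr[0]=2
Ev 13: PC=0 idx=0 pred=T actual=N -> ctr[0]=1
Ev 14: PC=0 idx=0 pred=N actual=T -> ctr[0]=2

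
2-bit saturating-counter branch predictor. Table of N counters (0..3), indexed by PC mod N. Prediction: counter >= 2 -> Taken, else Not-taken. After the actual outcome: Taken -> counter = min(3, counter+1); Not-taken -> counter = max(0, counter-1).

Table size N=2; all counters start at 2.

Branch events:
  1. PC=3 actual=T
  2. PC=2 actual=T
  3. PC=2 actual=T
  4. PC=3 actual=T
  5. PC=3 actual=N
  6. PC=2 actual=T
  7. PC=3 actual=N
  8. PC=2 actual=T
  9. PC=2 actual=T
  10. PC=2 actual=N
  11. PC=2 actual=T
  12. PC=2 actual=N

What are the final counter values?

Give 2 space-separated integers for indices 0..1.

Ev 1: PC=3 idx=1 pred=T actual=T -> ctr[1]=3
Ev 2: PC=2 idx=0 pred=T actual=T -> ctr[0]=3
Ev 3: PC=2 idx=0 pred=T actual=T -> ctr[0]=3
Ev 4: PC=3 idx=1 pred=T actual=T -> ctr[1]=3
Ev 5: PC=3 idx=1 pred=T actual=N -> ctr[1]=2
Ev 6: PC=2 idx=0 pred=T actual=T -> ctr[0]=3
Ev 7: PC=3 idx=1 pred=T actual=N -> ctr[1]=1
Ev 8: PC=2 idx=0 pred=T actual=T -> ctr[0]=3
Ev 9: PC=2 idx=0 pred=T actual=T -> ctr[0]=3
Ev 10: PC=2 idx=0 pred=T actual=N -> ctr[0]=2
Ev 11: PC=2 idx=0 pred=T actual=T -> ctr[0]=3
Ev 12: PC=2 idx=0 pred=T actual=N -> ctr[0]=2

Answer: 2 1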